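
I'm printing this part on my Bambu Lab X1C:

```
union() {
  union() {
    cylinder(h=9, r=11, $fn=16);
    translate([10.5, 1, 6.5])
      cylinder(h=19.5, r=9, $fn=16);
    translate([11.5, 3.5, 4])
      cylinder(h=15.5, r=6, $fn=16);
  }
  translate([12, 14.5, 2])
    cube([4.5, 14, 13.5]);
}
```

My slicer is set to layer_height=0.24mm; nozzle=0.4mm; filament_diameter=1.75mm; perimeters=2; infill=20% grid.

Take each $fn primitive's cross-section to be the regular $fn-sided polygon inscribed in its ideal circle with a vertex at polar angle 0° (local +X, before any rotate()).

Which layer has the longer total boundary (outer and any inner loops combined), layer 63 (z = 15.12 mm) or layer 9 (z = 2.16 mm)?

Layer 63 (z = 15.12): the cylinder is absent (z outside [0, 9]); the cylinder at (10.5, 1): section is a regular 16-gon, circumradius r=9 (perimeter = 2·16·9.000·sin(180°/16) = 56.19 mm); the cylinder at (11.5, 3.5): section is a regular 16-gon, circumradius r=6 (perimeter = 2·16·6.000·sin(180°/16) = 37.46 mm); Taking the union: the r=6 cylinder at (11.5, 3.5) lies entirely inside the r=9 cylinder at (10.5, 1), so the union is just the r=9 cylinder at (10.5, 1) — boundary = 56.19 mm; the cube at (12, 14.5) (footprint 4.5×14) is included at this height (perimeter 37.00 mm); Taking the union: the 2 present regions are separate (no shared area or edge), so areas and boundary lengths simply add and each stays a separate island — boundary = 93.19 mm. So its perimeter = 93.19 mm. Layer 9 (z = 2.16): the r=11 cylinder contributes a regular 16-gon of circumradius 11 (perimeter = 2·16·11.000·sin(180°/16) = 68.67 mm); the cylinder at (10.5, 1) does not reach this height (z outside [6.5, 26]); the cylinder at (11.5, 3.5) does not reach this height (z outside [4, 19.5]); Combining (union): only the r=11 cylinder is present, so the union is just that shape — boundary = 68.67 mm; the cube at (12, 14.5) (footprint 4.5×14) is included at this height (perimeter 37.00 mm); Taking the union: the 2 present regions are separate (no shared area or edge), so areas and boundary lengths simply add and each stays a separate island — boundary = 105.67 mm. So its perimeter = 105.67 mm. Layer 9 is larger (105.67 vs 93.19 mm).

layer 9 (z = 2.16 mm)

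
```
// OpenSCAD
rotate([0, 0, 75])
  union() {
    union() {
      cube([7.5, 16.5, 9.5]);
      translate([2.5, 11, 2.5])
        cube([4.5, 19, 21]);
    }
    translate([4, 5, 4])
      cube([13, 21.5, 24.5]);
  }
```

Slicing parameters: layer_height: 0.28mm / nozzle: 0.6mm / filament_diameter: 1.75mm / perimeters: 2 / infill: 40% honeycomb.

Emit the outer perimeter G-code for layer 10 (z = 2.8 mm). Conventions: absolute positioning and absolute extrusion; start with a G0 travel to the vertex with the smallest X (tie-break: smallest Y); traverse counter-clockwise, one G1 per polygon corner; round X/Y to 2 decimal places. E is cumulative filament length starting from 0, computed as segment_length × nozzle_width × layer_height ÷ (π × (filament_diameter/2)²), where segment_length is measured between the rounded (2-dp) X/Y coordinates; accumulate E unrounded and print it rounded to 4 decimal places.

At z = 2.8 mm: the cube is present — its section is the full 7.5×16.5 rectangle; the 4.5×19 cube at (2.5, 11) contributes its full rectangle; Taking the union: the regions partially overlap (shared area 24.75 mm²), so overlapping operands fuse into one piece — 1 connected region; the cube at (4, 5) is not intersected at this z (z outside [4, 28.5]); Merging all regions: only the result so far is present, so the union is just that shape — 1 connected region; (whole slice rotated 75° about Z — lengths, areas and connectivity unchanged). The outline is a single polygon with 8 vertices. Extrusion per mm of travel: 0.6 × 0.28 / (π × 0.875²) = 0.069846. Accumulating E over each segment gives final E = 5.2388.

G0 X-28.33 Y10.18 Z2.80
G1 X-15.29 Y6.69 E0.9429
G1 X-15.94 Y4.27 E1.1179
G1 X0.00 Y0.00 E2.2705
G1 X1.94 Y7.24 E2.7940
G1 X-14.00 Y11.51 E3.9466
G1 X-14.13 Y11.03 E3.9813
G1 X-27.17 Y14.53 E4.9244
G1 X-28.33 Y10.18 E5.2388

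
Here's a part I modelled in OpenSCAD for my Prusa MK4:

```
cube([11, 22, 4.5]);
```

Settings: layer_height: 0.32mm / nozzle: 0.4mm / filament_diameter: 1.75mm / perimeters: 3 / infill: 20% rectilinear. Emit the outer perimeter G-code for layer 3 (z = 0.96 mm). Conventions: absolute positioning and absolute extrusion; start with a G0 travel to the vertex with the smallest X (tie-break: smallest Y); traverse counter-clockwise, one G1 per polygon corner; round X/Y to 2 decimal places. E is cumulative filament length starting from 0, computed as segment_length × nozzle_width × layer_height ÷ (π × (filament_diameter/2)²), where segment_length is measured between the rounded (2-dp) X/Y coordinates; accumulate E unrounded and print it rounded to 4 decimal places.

At z = 0.96 mm: the cube (footprint 11×22) is included at this height. The outline is a single polygon with 4 vertices. Extrusion per mm of travel: 0.4 × 0.32 / (π × 0.875²) = 0.053216. Accumulating E over each segment gives final E = 3.5123.

G0 X0.00 Y0.00 Z0.96
G1 X11.00 Y0.00 E0.5854
G1 X11.00 Y22.00 E1.7561
G1 X0.00 Y22.00 E2.3415
G1 X0.00 Y0.00 E3.5123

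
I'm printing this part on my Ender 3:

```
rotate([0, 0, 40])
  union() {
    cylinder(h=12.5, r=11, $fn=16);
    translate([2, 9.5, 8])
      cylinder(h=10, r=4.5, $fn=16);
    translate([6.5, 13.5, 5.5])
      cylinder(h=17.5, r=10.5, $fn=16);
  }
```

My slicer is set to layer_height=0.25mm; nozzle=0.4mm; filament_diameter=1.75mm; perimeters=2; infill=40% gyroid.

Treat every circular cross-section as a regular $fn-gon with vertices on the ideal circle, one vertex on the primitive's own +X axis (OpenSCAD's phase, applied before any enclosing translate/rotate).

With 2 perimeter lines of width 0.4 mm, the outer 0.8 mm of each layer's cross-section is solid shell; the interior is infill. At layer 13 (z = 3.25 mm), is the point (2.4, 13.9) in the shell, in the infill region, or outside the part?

outside

At z = 3.25 mm: the r=11 cylinder contributes a regular 16-gon of circumradius 11; the cylinder at (2, 9.5) is absent (z outside [8, 18]); the cylinder at (6.5, 13.5) is not intersected at this z (z outside [5.5, 23]); Combining (union): only the r=11 cylinder is present, so the union is just that shape — 1 connected region; (whole slice rotated 40° about Z — lengths, areas and connectivity unchanged). Overall, the cross-section is a single solid region. Undo the 40° rotation: the query point maps to (10.773, 9.105) in the un-rotated model frame. The nearest boundary edge runs (10.16, 4.21)→(7.78, 7.78); distance from the point to it = 3.23 mm. The point is not inside any of the regions above, so it lies outside the cross-section (3.23 mm from the nearest boundary).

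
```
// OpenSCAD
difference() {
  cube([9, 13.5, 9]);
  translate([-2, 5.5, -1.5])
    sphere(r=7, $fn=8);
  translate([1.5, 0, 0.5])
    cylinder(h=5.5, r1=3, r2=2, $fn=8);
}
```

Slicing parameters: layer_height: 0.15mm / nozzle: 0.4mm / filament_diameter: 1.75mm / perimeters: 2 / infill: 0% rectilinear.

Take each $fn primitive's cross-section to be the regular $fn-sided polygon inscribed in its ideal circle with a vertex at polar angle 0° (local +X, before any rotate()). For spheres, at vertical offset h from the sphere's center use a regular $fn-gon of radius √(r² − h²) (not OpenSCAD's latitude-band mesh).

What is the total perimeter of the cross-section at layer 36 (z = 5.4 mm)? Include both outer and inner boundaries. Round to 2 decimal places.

At z = 5.4 mm: the 9×13.5 cube contributes its full rectangle (perimeter 45.00 mm); the sphere at (-2, 5.5): section is a regular 8-gon, circumradius = √(r²−h²) = √(7²−6.9²) = 1.179 (perimeter = 2·8·1.179·sin(180°/8) = 7.22 mm); the cone at (1.5, 0) (r1=3→r2=2) has section circumradius 2.109 here — a regular 8-gon (perimeter = 2·8·2.109·sin(180°/8) = 12.91 mm); Subtracting the remaining from the first: starting from the 9×13.5 cube, the r=7 sphere at (-2, 5.5) misses the remaining region (no effect); the cone at (1.5, 0) partially overlaps it — only the 5.84 mm² overlap (of its 12.58 mm²) is removed, clipping the outline — boundary = 44.79 mm. Overall, the cross-section is a single solid region. Total boundary length (outer) = 44.79 mm.

44.79 mm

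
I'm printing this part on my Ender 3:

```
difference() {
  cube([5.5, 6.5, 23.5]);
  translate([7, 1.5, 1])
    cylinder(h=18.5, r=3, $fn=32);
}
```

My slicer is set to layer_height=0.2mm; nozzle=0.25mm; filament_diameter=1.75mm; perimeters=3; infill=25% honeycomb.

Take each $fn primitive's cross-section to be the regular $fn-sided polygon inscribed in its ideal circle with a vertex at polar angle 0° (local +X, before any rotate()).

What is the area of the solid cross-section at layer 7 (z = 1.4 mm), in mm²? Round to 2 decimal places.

At z = 1.4 mm: the 5.5×6.5 cube contributes its full rectangle (area 35.75 mm²); the r=3 cylinder at (7, 1.5) contributes a regular 32-gon of circumradius 3 (area = (32/2)·3.000²·sin(360°/32) = 28.09 mm²); After the difference (first − rest): starting from the 5.5×6.5 cube (35.75 mm²), the r=3 cylinder at (7, 1.5) partially overlaps it — only the 4.77 mm² overlap (of its 28.09 mm²) is removed, clipping the outline — area = 30.98 mm². Overall, the cross-section is a single solid region. Net area = 30.98 mm².

30.98 mm²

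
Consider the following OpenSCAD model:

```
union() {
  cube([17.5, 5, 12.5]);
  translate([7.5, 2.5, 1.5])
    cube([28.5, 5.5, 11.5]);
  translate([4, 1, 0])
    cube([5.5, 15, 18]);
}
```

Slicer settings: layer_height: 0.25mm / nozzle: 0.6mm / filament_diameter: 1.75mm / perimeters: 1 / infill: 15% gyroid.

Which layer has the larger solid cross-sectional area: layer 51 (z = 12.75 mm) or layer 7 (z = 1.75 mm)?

layer 7 (z = 1.75 mm)

Layer 51 (z = 12.75): the cube does not reach this height (z outside [0, 12.5]); the 28.5×5.5 cube at (7.5, 2.5) contributes its full rectangle (area 156.75 mm²); the cube at (4, 1) (footprint 5.5×15) is included at this height (area 82.50 mm²); Combining (union): the regions partially overlap — summed areas 239.25 mm² minus the doubly-counted overlap 11.00 mm² gives 228.25 mm² — area = 228.25 mm². So its area = 228.25 mm². Layer 7 (z = 1.75): the 17.5×5 cube contributes its full rectangle (area 87.50 mm²); the cube at (7.5, 2.5) (footprint 28.5×5.5) is included at this height (area 156.75 mm²); the cube at (4, 1) is present — its section is the full 5.5×15 rectangle (area 82.50 mm²); Merging all regions: the regions partially overlap — summed areas 326.75 mm² minus the doubly-counted overlap 53.00 mm² gives 273.75 mm² — area = 273.75 mm². So its area = 273.75 mm². Layer 7 is larger (273.75 vs 228.25 mm²).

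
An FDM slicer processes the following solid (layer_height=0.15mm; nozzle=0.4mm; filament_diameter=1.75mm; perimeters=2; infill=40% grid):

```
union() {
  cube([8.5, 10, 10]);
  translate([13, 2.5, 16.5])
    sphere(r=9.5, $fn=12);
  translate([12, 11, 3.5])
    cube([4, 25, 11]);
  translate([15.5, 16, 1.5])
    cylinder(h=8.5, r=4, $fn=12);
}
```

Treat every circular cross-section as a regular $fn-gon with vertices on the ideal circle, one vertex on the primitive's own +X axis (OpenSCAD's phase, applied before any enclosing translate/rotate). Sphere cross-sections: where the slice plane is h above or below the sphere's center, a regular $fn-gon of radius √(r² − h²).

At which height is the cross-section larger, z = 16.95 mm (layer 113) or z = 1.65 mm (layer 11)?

Layer 113 (z = 16.95): the cube is not intersected at this z (z outside [0, 10]); the r=9.5 sphere at (13, 2.5) contributes a regular 12-gon of circumradius √(9.5²−0.45²) = 9.489 (area = (12/2)·9.489²·sin(360°/12) = 270.14 mm²); the cube at (12, 11) is not intersected at this z (z outside [3.5, 14.5]); the cylinder at (15.5, 16) is not intersected at this z (z outside [1.5, 10]); Taking the union: only the r=9.5 sphere at (13, 2.5) is present, so the union is just that shape — area = 270.14 mm². So its area = 270.14 mm². Layer 11 (z = 1.65): the cube is present — its section is the full 8.5×10 rectangle (area 85.00 mm²); the sphere at (13, 2.5) does not reach this height (|z−center|=14.850 > r=9.5); the cube at (12, 11) is not intersected at this z (z outside [3.5, 14.5]); the cylinder at (15.5, 16): section is a regular 12-gon, circumradius r=4 (area = (12/2)·4.000²·sin(360°/12) = 48.00 mm²); Merging all regions: the 2 present regions are separate (no shared area or edge), so areas and boundary lengths simply add and each stays a separate island — area = 133.00 mm². So its area = 133.00 mm². Layer 113 is larger (270.14 vs 133.00 mm²).

layer 113 (z = 16.95 mm)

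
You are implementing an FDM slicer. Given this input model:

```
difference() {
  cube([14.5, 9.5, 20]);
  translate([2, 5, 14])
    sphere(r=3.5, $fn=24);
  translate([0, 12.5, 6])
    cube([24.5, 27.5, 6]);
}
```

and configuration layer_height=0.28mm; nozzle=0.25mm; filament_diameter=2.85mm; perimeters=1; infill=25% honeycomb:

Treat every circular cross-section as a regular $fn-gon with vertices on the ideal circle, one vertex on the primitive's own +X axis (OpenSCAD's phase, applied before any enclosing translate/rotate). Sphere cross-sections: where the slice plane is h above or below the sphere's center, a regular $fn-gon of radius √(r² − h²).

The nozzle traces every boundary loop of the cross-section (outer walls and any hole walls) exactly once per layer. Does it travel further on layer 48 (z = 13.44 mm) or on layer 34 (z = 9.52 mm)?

Layer 48 (z = 13.44): the cube (footprint 14.5×9.5) is included at this height (perimeter 48.00 mm); the sphere at (2, 5): section is a regular 24-gon, circumradius = √(r²−h²) = √(3.5²−0.56²) = 3.455 (perimeter = 2·24·3.455·sin(180°/24) = 21.65 mm); the cube at (0, 12.5) is not intersected at this z (z outside [6, 12]); Taking the first minus the rest: starting from the 14.5×9.5 cube, the r=3.5 sphere at (2, 5) partially overlaps it — only the 31.46 mm² overlap (of its 37.07 mm²) is removed, clipping the outline — boundary = 57.55 mm. So its perimeter = 57.55 mm. Layer 34 (z = 9.52): the 14.5×9.5 cube contributes its full rectangle (perimeter 48.00 mm); the sphere at (2, 5) is not intersected at this z (|z−center|=4.480 > r=3.5); the cube at (0, 12.5) (footprint 24.5×27.5) is included at this height (perimeter 104.00 mm); Subtracting the remaining from the first: starting from the 14.5×9.5 cube, the 24.5×27.5 cube at (0, 12.5) misses the remaining region (no effect) — boundary = 48.00 mm. So its perimeter = 48.00 mm. Layer 48 is larger (57.55 vs 48.00 mm).

layer 48 (z = 13.44 mm)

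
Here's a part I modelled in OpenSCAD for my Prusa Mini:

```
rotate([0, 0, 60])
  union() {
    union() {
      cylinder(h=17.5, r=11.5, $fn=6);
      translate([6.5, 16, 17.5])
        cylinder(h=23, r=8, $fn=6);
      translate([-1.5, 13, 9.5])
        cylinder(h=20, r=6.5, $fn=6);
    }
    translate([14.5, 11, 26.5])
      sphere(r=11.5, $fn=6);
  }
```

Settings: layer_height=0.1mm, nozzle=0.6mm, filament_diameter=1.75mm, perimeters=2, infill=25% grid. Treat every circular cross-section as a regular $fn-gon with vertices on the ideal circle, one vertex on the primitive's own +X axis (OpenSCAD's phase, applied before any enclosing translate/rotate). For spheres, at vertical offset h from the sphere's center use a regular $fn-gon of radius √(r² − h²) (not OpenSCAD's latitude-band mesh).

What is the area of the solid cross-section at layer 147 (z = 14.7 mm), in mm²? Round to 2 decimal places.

432.78 mm²

At z = 14.7 mm: the cylinder: section is a regular 6-gon, circumradius r=11.5 (area = (6/2)·11.500²·sin(360°/6) = 343.60 mm²); the cylinder at (6.5, 16) is not intersected at this z (z outside [17.5, 40.5]); the cylinder at (-1.5, 13): section is a regular 6-gon, circumradius r=6.5 (area = (6/2)·6.500²·sin(360°/6) = 109.77 mm²); Combining (union): the regions partially overlap — summed areas 453.36 mm² minus the doubly-counted overlap 20.59 mm² gives 432.78 mm² — area = 432.78 mm²; the sphere at (14.5, 11) is absent (|z−center|=11.800 > r=11.5); Combining (union): only the result so far is present, so the union is just that shape — area = 432.78 mm²; (rotated 60° about Z; rotation is an isometry so areas/perimeters/island counts are preserved). Overall, the cross-section is a single solid region. Net area = 432.78 mm².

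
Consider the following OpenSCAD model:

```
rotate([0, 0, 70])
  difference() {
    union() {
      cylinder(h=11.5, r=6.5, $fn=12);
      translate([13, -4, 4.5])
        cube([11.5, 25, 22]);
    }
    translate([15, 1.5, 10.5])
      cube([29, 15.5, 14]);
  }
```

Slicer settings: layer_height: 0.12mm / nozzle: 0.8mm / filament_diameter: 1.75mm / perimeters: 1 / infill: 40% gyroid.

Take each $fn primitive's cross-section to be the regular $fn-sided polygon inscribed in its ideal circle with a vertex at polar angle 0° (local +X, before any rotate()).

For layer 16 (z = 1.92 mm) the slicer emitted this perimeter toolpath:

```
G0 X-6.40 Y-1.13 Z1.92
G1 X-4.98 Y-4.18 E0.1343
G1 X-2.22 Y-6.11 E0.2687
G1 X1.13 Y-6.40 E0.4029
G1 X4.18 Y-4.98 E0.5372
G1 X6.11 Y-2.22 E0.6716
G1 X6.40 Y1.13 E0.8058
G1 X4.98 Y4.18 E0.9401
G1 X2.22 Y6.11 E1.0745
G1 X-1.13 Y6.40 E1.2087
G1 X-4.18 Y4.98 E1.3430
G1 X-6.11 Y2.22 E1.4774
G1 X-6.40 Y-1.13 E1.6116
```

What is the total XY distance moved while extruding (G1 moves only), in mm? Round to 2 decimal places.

40.38 mm

Sum the Euclidean lengths of each G1 segment: total = 40.38 mm.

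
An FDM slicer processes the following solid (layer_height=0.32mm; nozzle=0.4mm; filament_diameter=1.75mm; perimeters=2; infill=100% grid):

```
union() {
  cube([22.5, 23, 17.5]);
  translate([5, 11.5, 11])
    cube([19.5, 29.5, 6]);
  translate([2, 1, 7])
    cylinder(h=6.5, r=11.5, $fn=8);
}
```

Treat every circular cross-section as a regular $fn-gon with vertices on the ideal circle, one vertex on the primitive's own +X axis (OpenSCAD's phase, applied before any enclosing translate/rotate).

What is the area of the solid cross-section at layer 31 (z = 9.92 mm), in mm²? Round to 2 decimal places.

762.58 mm²

At z = 9.92 mm: the cube is present — its section is the full 22.5×23 rectangle (area 517.50 mm²); the cube at (5, 11.5) is not intersected at this z (z outside [11, 17]); the cylinder at (2, 1): section is a regular 8-gon, circumradius r=11.5 (area = (8/2)·11.500²·sin(360°/8) = 374.06 mm²); Merging all regions: the regions partially overlap — summed areas 891.56 mm² minus the doubly-counted overlap 128.98 mm² gives 762.58 mm² — area = 762.58 mm². Overall, the cross-section is a single solid region. Net area = 762.58 mm².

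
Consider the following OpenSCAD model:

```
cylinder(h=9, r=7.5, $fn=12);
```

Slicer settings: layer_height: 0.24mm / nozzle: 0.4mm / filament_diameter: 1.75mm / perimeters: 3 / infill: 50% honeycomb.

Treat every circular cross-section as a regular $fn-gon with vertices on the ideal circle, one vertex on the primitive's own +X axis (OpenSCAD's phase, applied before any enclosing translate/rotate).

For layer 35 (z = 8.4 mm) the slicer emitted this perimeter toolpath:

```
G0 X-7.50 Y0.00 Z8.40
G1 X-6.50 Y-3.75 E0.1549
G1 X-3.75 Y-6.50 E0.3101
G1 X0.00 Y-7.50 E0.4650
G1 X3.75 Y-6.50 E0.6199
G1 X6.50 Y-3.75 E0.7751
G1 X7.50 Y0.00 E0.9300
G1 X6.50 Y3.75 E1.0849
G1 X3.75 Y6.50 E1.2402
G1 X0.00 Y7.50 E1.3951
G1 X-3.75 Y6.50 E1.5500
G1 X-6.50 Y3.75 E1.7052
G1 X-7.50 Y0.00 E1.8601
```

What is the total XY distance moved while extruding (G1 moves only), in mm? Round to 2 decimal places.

Sum the Euclidean lengths of each G1 segment: total = 46.60 mm.

46.60 mm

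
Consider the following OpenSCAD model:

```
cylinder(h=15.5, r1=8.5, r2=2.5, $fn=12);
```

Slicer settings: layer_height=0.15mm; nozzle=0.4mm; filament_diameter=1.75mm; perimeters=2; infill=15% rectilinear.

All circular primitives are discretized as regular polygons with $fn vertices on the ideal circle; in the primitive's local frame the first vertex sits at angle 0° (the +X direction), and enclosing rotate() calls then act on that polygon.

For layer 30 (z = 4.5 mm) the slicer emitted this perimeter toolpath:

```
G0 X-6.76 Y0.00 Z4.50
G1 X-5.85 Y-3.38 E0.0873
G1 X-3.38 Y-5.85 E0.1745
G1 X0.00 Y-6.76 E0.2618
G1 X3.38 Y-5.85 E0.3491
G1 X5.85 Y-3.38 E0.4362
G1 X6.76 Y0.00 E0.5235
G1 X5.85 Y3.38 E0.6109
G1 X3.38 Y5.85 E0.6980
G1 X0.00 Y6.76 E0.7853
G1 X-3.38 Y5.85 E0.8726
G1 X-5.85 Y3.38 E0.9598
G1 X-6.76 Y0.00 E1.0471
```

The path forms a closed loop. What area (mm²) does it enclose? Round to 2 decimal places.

136.99 mm²

Apply the shoelace formula to the sequence of (X, Y) vertices; enclosed area = 136.99 mm².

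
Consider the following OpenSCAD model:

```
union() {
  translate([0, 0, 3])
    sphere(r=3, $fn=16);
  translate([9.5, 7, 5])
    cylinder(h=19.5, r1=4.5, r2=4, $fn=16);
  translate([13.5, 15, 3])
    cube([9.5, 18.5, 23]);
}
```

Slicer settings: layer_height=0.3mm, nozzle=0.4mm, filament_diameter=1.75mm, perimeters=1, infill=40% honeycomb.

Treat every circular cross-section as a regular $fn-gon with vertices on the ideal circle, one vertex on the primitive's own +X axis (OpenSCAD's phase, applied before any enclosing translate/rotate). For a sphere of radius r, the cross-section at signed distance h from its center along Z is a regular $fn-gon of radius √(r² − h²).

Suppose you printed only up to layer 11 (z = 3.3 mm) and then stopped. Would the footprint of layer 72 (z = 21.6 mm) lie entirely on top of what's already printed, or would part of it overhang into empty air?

Compare the two slices. At z = 3.3: the sphere: section is a regular 16-gon, circumradius = √(r²−h²) = √(3²−0.3²) = 2.985 (area = (16/2)·2.985²·sin(360°/16) = 27.28 mm²); the cone at (9.5, 7) is not intersected at this z (z outside [5, 24.5]); the cube at (13.5, 15) (footprint 9.5×18.5) is included at this height (area 175.75 mm²); Combining (union): the 2 present regions are separate (no shared area or edge), so areas and boundary lengths simply add and each stays a separate island — area = 203.03 mm². At z = 21.6: the sphere is absent (|z−center|=18.600 > r=3); the cone at (9.5, 7) (r1=4.5→r2=4) has section circumradius 4.074 here — a regular 16-gon (area = (16/2)·4.074²·sin(360°/16) = 50.82 mm²); the cube at (13.5, 15) (footprint 9.5×18.5) is included at this height (area 175.75 mm²); Merging all regions: the 2 present regions are separate (no shared area or edge), so areas and boundary lengths simply add and each stays a separate island — area = 226.57 mm². Checking containment: at z = 21.6 the cross-section extends beyond the z = 3.3 cross-section by about 50.82 mm².

part overhangs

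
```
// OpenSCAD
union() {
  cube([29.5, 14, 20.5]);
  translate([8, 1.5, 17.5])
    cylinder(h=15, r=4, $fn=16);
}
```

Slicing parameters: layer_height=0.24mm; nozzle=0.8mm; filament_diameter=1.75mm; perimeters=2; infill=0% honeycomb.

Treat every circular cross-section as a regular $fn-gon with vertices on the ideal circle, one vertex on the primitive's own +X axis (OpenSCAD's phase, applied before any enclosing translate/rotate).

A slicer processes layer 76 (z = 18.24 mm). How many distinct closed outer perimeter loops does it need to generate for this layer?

1

At z = 18.24 mm: the cube (footprint 29.5×14) is included at this height; the r=4 cylinder at (8, 1.5) contributes a regular 16-gon of circumradius 4; Taking the union: the regions partially overlap (shared area 36.04 mm²), so overlapping operands fuse into one piece — 1 connected region. The result has 1 disconnected region.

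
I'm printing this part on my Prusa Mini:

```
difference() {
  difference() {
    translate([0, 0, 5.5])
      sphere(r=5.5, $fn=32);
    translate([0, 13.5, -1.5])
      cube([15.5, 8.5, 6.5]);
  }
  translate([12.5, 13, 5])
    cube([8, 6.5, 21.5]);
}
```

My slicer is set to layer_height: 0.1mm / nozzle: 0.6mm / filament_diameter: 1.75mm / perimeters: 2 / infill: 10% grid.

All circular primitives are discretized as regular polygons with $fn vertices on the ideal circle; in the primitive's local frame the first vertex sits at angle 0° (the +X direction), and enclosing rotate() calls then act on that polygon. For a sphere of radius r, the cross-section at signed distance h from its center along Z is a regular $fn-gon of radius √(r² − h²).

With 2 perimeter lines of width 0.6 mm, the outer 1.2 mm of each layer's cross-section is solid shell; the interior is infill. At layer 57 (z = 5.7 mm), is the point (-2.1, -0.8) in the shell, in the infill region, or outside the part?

At z = 5.7 mm: the r=5.5 sphere contributes a regular 32-gon of circumradius √(5.5²−0.2²) = 5.496; the cube at (0, 13.5) is not intersected at this z (z outside [-1.5, 5]); Subtracting the remaining from the first: none of the subtracted shapes is present at this height, so the r=5.5 sphere is unchanged — 1 connected region; the cube at (12.5, 13) (footprint 8×6.5) is included at this height; Subtracting the remaining from the first: starting from that combined region, the 8×6.5 cube at (12.5, 13) misses the remaining region (no effect) — 1 connected region. Overall, the cross-section is a single solid region. The nearest boundary edge runs (-5.08, -2.10)→(-5.39, -1.07); distance from the point to it = 3.23 mm. The point is inside the cross-section and 3.23 mm from the nearest boundary — more than the 1.2 mm shell width (2 × 0.6), so it's in the infill interior.

infill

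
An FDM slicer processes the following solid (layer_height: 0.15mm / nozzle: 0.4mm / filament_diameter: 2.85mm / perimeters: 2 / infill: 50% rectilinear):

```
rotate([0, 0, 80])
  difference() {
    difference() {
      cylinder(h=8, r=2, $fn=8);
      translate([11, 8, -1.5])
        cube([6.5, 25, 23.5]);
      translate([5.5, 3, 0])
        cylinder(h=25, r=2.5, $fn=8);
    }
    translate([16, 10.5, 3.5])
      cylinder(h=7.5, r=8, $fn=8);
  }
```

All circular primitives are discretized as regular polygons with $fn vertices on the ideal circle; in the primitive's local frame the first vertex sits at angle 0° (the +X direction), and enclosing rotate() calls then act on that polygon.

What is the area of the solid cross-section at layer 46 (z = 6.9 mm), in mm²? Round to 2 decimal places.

At z = 6.9 mm: the r=2 cylinder contributes a regular 8-gon of circumradius 2 (area = (8/2)·2.000²·sin(360°/8) = 11.31 mm²); the cube at (11, 8) is present — its section is the full 6.5×25 rectangle (area 162.50 mm²); the r=2.5 cylinder at (5.5, 3) contributes a regular 8-gon of circumradius 2.5 (area = (8/2)·2.500²·sin(360°/8) = 17.68 mm²); After the difference (first − rest): starting from the r=2 cylinder (11.31 mm²), the 6.5×25 cube at (11, 8) misses the remaining region (no effect); the r=2.5 cylinder at (5.5, 3) misses the remaining region (no effect) — area = 11.31 mm²; the r=8 cylinder at (16, 10.5) contributes a regular 8-gon of circumradius 8 (area = (8/2)·8.000²·sin(360°/8) = 181.02 mm²); Taking the first minus the rest: starting from the result so far (11.31 mm²), the r=8 cylinder at (16, 10.5) misses the remaining region (no effect) — area = 11.31 mm²; (whole slice rotated 80° about Z — lengths, areas and connectivity unchanged). Overall, the cross-section is a single solid region. Net area = 11.31 mm².

11.31 mm²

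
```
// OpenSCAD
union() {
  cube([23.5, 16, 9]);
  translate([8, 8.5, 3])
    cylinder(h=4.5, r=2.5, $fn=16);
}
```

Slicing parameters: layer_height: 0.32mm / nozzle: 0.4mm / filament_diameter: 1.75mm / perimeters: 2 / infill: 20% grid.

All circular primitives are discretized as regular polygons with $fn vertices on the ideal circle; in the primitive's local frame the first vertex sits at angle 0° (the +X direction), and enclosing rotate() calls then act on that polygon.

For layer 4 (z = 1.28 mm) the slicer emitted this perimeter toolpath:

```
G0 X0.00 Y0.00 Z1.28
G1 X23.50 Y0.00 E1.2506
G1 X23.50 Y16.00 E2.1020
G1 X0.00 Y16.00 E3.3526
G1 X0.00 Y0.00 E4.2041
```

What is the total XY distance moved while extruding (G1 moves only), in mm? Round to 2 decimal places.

79.00 mm

Sum the Euclidean lengths of each G1 segment: total = 79.00 mm.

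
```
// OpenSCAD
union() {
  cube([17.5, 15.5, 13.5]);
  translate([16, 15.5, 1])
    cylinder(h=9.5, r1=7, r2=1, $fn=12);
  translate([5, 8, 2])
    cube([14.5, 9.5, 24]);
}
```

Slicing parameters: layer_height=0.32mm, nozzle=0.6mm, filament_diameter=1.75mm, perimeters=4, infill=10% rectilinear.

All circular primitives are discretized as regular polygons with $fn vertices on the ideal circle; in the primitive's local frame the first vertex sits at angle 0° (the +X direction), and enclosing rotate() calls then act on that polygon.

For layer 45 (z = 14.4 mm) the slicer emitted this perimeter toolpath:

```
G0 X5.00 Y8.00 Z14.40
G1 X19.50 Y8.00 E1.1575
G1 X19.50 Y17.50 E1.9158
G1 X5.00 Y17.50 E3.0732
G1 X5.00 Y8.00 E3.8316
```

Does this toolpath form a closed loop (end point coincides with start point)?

yes

Start point (G0): (5.00, 8.00). End point (last G1): the path returns to the start — closed.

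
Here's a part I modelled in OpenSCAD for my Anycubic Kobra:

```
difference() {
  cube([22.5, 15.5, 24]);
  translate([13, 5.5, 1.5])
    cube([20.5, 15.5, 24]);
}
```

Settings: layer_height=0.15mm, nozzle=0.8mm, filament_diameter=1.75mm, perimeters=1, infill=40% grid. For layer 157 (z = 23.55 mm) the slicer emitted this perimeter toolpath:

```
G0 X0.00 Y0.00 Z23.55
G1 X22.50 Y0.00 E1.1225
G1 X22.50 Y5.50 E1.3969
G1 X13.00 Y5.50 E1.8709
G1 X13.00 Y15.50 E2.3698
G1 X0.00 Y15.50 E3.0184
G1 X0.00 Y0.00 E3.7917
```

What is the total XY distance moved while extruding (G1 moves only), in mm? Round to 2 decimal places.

Sum the Euclidean lengths of each G1 segment: total = 76.00 mm.

76.00 mm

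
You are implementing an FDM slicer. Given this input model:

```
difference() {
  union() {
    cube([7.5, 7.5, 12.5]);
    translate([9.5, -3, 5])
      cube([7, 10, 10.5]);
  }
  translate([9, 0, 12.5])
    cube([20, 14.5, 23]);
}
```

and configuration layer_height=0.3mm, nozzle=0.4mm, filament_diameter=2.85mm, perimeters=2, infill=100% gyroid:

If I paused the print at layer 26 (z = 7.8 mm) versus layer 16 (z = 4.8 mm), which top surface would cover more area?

Layer 26 (z = 7.8): the cube (footprint 7.5×7.5) is included at this height (area 56.25 mm²); the 7×10 cube at (9.5, -3) contributes its full rectangle (area 70.00 mm²); Merging all regions: the 2 present regions are separate (no shared area or edge), so areas and boundary lengths simply add and each stays a separate island — area = 126.25 mm²; the cube at (9, 0) is absent (z outside [12.5, 35.5]); Taking the first minus the rest: none of the subtracted shapes is present at this height, so the result so far is unchanged — area = 126.25 mm². So its area = 126.25 mm². Layer 16 (z = 4.8): the cube is present — its section is the full 7.5×7.5 rectangle (area 56.25 mm²); the cube at (9.5, -3) is not intersected at this z (z outside [5, 15.5]); Combining (union): only the 7.5×7.5 cube is present, so the union is just that shape — area = 56.25 mm²; the cube at (9, 0) is absent (z outside [12.5, 35.5]); Taking the first minus the rest: none of the subtracted shapes is present at this height, so the result so far is unchanged — area = 56.25 mm². So its area = 56.25 mm². Layer 26 is larger (126.25 vs 56.25 mm²).

layer 26 (z = 7.8 mm)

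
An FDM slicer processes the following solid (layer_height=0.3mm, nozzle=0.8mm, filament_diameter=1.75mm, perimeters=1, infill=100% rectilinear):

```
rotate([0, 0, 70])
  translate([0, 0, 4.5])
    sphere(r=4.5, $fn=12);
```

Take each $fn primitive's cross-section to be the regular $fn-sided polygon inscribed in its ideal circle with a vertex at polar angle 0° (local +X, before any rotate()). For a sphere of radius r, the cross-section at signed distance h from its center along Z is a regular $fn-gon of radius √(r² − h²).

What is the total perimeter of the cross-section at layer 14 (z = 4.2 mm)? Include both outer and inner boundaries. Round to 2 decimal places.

At z = 4.2 mm: the r=4.5 sphere slices to a regular 12-gon of circumradius 4.490 (√(r²−h²) with h=0.3 from center) (perimeter = 2·12·4.490·sin(180°/12) = 27.89 mm); (whole slice rotated 70° about Z — lengths, areas and connectivity unchanged). Overall, the cross-section is a single solid region. Total boundary length (outer) = 27.89 mm.

27.89 mm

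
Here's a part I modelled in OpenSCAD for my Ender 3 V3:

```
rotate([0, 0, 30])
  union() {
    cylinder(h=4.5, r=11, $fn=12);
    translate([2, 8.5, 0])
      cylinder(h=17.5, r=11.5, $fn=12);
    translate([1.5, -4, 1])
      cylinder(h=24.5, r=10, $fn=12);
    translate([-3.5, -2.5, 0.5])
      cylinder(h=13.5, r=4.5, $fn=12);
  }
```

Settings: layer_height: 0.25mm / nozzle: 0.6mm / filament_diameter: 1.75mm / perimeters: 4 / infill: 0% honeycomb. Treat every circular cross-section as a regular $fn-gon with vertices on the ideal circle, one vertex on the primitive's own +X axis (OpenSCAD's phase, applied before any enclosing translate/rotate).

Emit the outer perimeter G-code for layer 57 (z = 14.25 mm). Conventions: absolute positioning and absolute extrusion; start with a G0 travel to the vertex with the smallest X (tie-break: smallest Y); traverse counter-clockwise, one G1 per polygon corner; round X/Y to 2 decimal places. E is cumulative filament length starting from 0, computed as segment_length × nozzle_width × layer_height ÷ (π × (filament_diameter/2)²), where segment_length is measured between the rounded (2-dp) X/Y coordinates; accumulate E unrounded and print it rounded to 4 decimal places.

G0 X-14.02 Y8.36 Z14.25
G1 X-12.48 Y2.61 E0.3712
G1 X-8.27 Y-1.60 E0.7425
G1 X-6.53 Y-2.06 E0.8548
G1 X-6.70 Y-2.71 E0.8967
G1 X-5.36 Y-7.71 E1.2195
G1 X-1.70 Y-11.37 E1.5423
G1 X3.30 Y-12.71 E1.8651
G1 X8.30 Y-11.37 E2.1879
G1 X11.96 Y-7.71 E2.5107
G1 X13.30 Y-2.71 E2.8335
G1 X11.96 Y2.29 E3.1563
G1 X8.33 Y5.92 E3.4765
G1 X8.98 Y8.36 E3.6339
G1 X7.44 Y14.11 E4.0052
G1 X3.23 Y18.32 E4.3765
G1 X-2.52 Y19.86 E4.7477
G1 X-8.27 Y18.32 E5.1189
G1 X-12.48 Y14.11 E5.4902
G1 X-14.02 Y8.36 E5.8614

At z = 14.25 mm: the cylinder is absent (z outside [0, 4.5]); the cylinder at (2, 8.5): section is a regular 12-gon, circumradius r=11.5; the cylinder at (1.5, -4): section is a regular 12-gon, circumradius r=10; the cylinder at (-3.5, -2.5) is not intersected at this z (z outside [0.5, 14]); Taking the union: the regions partially overlap (shared area 99.66 mm²), so overlapping operands fuse into one piece — 1 connected region; (whole slice rotated 30° about Z — lengths, areas and connectivity unchanged). The outline is a single polygon with 19 vertices. Extrusion per mm of travel: 0.6 × 0.25 / (π × 0.875²) = 0.062363. Accumulating E over each segment gives final E = 5.8614.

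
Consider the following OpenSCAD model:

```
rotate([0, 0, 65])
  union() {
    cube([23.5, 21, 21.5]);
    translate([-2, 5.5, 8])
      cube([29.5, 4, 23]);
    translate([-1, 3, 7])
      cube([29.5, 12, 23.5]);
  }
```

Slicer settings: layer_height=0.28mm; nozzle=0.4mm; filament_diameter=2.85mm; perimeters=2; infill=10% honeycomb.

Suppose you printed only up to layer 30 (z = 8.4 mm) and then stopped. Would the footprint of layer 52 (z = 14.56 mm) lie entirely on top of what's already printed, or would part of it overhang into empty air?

Compare the two slices. At z = 8.4: the 23.5×21 cube contributes its full rectangle (area 493.50 mm²); the cube at (-2, 5.5) (footprint 29.5×4) is included at this height (area 118.00 mm²); the 29.5×12 cube at (-1, 3) contributes its full rectangle (area 354.00 mm²); Taking the union: the regions partially overlap — summed areas 965.50 mm² minus the doubly-counted overlap 396.00 mm² gives 569.50 mm² — area = 569.50 mm²; (rotated 65° about Z; rotation is an isometry so areas/perimeters/island counts are preserved). At z = 14.56: the cube is present — its section is the full 23.5×21 rectangle (area 493.50 mm²); the cube at (-2, 5.5) is present — its section is the full 29.5×4 rectangle (area 118.00 mm²); the cube at (-1, 3) is present — its section is the full 29.5×12 rectangle (area 354.00 mm²); Taking the union: the regions partially overlap — summed areas 965.50 mm² minus the doubly-counted overlap 396.00 mm² gives 569.50 mm² — area = 569.50 mm²; (rotated 65° about Z; rotation is an isometry so areas/perimeters/island counts are preserved). Checking containment: the cross-section at z = 14.56 is a subset of the cross-section at z = 8.4.

entirely on top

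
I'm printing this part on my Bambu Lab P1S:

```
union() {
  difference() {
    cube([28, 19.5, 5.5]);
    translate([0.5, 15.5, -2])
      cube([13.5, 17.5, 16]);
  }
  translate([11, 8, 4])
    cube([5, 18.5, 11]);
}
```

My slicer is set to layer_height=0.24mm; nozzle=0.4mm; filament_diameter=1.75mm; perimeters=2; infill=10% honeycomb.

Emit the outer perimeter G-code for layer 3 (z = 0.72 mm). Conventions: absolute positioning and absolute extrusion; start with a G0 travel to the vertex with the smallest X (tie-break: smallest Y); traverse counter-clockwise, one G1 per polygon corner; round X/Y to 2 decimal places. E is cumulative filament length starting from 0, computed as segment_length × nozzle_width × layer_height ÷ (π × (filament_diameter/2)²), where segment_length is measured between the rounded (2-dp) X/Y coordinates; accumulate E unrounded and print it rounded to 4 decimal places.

At z = 0.72 mm: the cube (footprint 28×19.5) is included at this height; the cube at (0.5, 15.5) (footprint 13.5×17.5) is included at this height; Taking the first minus the rest: starting from the 28×19.5 cube, the 13.5×17.5 cube at (0.5, 15.5) partially overlaps it — only the 54.00 mm² overlap (of its 236.25 mm²) is removed, clipping the outline — 1 connected region; the cube at (11, 8) is not intersected at this z (z outside [4, 15]); Merging all regions: only that combined region is present, so the union is just that shape — 1 connected region. The outline is a single polygon with 8 vertices. Extrusion per mm of travel: 0.4 × 0.24 / (π × 0.875²) = 0.039912. Accumulating E over each segment gives final E = 4.1110.

G0 X0.00 Y0.00 Z0.72
G1 X28.00 Y0.00 E1.1175
G1 X28.00 Y19.50 E1.8958
G1 X14.00 Y19.50 E2.4546
G1 X14.00 Y15.50 E2.6142
G1 X0.50 Y15.50 E3.1531
G1 X0.50 Y19.50 E3.3127
G1 X0.00 Y19.50 E3.3327
G1 X0.00 Y0.00 E4.1110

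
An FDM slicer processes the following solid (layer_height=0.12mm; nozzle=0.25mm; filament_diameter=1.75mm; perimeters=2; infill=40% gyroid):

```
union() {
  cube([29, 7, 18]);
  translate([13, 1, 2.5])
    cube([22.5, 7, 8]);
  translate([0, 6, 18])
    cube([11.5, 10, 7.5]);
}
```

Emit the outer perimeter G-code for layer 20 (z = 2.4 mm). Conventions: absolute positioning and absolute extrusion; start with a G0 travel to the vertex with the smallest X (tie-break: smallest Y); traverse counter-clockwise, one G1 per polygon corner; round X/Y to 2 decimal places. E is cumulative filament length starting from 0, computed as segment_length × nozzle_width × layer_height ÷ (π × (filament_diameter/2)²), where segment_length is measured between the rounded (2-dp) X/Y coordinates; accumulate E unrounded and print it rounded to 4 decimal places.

G0 X0.00 Y0.00 Z2.40
G1 X29.00 Y0.00 E0.3617
G1 X29.00 Y7.00 E0.4490
G1 X0.00 Y7.00 E0.8107
G1 X0.00 Y0.00 E0.8980

At z = 2.4 mm: the cube (footprint 29×7) is included at this height; the cube at (13, 1) is absent (z outside [2.5, 10.5]); the cube at (0, 6) does not reach this height (z outside [18, 25.5]); Merging all regions: only the 29×7 cube is present, so the union is just that shape — 1 connected region. The outline is a single polygon with 4 vertices. Extrusion per mm of travel: 0.25 × 0.12 / (π × 0.875²) = 0.012473. Accumulating E over each segment gives final E = 0.8980.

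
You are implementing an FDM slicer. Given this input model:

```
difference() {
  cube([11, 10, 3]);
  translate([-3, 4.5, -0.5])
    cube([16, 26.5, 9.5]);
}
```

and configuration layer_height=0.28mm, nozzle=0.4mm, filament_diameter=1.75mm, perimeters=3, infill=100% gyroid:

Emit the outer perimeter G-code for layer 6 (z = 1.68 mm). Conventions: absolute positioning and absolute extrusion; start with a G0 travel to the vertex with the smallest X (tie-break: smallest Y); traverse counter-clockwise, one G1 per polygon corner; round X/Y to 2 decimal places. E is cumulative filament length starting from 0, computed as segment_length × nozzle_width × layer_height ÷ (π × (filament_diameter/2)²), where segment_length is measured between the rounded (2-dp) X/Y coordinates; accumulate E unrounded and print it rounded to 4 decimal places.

G0 X0.00 Y0.00 Z1.68
G1 X11.00 Y0.00 E0.5122
G1 X11.00 Y4.50 E0.7217
G1 X0.00 Y4.50 E1.2340
G1 X0.00 Y0.00 E1.4435

At z = 1.68 mm: the 11×10 cube contributes its full rectangle; the cube at (-3, 4.5) is present — its section is the full 16×26.5 rectangle; Subtracting the remaining from the first: starting from the 11×10 cube, the 16×26.5 cube at (-3, 4.5) partially overlaps it — only the 60.50 mm² overlap (of its 424.00 mm²) is removed, clipping the outline — 1 connected region. The outline is a single polygon with 4 vertices. Extrusion per mm of travel: 0.4 × 0.28 / (π × 0.875²) = 0.046564. Accumulating E over each segment gives final E = 1.4435.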